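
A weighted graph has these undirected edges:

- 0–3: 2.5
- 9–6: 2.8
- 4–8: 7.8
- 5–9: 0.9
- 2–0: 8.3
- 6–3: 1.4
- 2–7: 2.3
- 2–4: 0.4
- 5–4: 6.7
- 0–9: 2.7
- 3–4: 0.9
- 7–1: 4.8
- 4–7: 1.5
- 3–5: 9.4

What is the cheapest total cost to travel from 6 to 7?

Compare a few routes:
6 - 3 - 4 - 7: 1.4+0.9+1.5 = 3.8
6 - 3 - 4 - 2 - 7: 1.4+0.9+0.4+2.3 = 5
Cheapest is 6 - 3 - 4 - 7 at 3.8.

3.8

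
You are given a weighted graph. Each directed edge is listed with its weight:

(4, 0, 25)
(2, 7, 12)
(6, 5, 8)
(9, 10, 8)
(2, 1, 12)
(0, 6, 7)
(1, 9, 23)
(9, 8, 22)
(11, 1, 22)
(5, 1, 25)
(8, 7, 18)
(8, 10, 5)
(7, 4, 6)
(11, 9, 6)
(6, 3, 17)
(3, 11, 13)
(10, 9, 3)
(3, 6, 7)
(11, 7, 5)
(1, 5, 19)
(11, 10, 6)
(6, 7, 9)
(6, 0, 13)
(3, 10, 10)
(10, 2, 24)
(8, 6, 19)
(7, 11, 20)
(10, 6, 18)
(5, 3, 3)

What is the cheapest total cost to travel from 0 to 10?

28

Compare a few routes:
0 - 6 - 7 - 11 - 10: 7+9+20+6 = 42
0 - 6 - 5 - 3 - 11 - 10: 7+8+3+13+6 = 37
0 - 6 - 5 - 3 - 10: 7+8+3+10 = 28
0 - 6 - 3 - 10: 7+17+10 = 34
Cheapest is 0 - 6 - 5 - 3 - 10 at 28.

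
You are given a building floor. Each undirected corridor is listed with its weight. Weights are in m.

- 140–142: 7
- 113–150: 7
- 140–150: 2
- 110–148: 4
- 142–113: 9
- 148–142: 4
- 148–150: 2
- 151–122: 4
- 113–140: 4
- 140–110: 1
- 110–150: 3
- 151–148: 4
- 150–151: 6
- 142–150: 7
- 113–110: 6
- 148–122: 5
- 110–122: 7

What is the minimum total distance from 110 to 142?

Compare a few routes:
110 → 140 → 142: 1+7 = 8
110 → 140 → 150 → 148 → 142: 1+2+2+4 = 9
Cheapest is 110 → 140 → 142 at 8 m.

8 m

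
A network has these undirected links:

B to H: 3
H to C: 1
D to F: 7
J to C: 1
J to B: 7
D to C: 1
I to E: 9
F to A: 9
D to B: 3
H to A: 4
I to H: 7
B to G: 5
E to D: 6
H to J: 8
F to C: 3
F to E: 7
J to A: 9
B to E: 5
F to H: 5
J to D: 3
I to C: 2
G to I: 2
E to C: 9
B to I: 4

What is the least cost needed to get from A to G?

9

Candidate routes:
A–H–C–I–G: 4+1+2+2 = 9
A–H–B–G: 4+3+5 = 12
The minimum is 9 via A–H–C–I–G.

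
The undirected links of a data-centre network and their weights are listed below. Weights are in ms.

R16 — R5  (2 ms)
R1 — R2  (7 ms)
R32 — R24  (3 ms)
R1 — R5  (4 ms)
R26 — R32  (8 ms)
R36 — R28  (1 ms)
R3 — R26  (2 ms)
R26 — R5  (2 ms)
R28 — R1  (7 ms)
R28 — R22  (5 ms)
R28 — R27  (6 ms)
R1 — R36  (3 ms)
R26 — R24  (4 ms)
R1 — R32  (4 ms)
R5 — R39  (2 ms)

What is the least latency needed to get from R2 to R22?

Settle nodes by increasing distance from R2:
R2: 0
R1: 7  (via R2)
R36: 10  (via R1)
R32: 11  (via R1)
R28: 11  (via R36)
R5: 11  (via R1)
R26: 13  (via R5)
R39: 13  (via R5)
R16: 13  (via R5)
R24: 14  (via R32)
R3: 15  (via R26)
R22: 16  (via R28)
Shortest route: R2 → R1 → R36 → R28 → R22 = 16 ms.

16 ms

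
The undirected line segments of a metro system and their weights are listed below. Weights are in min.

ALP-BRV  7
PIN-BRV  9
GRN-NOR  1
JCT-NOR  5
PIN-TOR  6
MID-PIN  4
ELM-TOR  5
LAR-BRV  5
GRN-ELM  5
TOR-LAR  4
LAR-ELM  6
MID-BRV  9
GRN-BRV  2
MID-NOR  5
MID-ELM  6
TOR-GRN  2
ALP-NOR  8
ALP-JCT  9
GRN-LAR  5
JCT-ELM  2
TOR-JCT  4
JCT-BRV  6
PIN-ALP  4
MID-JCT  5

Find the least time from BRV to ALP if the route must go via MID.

16 min

Best BRV to MID: BRV → GRN → NOR → MID costing 8
Best MID to ALP: MID → PIN → ALP costing 8
Total via MID: 8 + 8 = 16 min.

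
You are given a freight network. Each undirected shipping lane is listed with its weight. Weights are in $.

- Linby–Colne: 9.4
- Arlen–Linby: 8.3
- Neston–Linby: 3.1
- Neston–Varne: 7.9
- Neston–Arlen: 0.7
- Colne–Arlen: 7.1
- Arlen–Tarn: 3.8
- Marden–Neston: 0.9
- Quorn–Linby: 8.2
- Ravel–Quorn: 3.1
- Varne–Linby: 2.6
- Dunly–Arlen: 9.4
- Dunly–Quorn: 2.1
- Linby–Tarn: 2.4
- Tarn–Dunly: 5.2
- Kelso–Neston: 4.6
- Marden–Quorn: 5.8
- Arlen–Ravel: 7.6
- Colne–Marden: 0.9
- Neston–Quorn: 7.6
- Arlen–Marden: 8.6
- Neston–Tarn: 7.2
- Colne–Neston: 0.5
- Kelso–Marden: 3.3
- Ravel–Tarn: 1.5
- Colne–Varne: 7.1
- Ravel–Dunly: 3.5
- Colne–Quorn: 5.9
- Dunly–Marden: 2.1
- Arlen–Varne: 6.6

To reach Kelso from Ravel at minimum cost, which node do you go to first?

Candidate routes:
Ravel → Quorn → Dunly → Marden → Kelso: 3.1+2.1+2.1+3.3 = 10.6
Ravel → Tarn → Arlen → Neston → Marden → Kelso: 1.5+3.8+0.7+0.9+3.3 = 10.2
Ravel → Dunly → Marden → Kelso: 3.5+2.1+3.3 = 8.9
Ravel → Tarn → Arlen → Neston → Kelso: 1.5+3.8+0.7+4.6 = 10.6
Cheapest is Ravel → Dunly → Marden → Kelso at $8.9.
So from Ravel the first move is to Dunly.

Dunly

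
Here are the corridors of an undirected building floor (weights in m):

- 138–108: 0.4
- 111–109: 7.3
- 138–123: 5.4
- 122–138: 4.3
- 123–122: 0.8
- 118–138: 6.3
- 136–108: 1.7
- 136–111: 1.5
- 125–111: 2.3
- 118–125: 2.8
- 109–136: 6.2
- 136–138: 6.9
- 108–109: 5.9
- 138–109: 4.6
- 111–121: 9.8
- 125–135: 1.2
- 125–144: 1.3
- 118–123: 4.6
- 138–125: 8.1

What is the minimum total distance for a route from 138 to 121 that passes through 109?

Shortest 138→109: 138 → 109 = 4.6
Best 109 to 121: 109 → 111 → 121 costing 17.1
Total via 109: 4.6 + 17.1 = 21.7 m.

21.7 m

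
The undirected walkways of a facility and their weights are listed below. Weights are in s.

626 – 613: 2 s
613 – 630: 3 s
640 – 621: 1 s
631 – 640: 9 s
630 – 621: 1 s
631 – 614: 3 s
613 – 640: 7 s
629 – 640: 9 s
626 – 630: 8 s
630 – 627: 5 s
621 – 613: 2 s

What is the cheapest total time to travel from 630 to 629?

Running Dijkstra from 630:
630: 0
621: 1  (via 630)
640: 2  (via 621)
613: 3  (via 630)
627: 5  (via 630)
626: 5  (via 613)
629: 11  (via 640)
Shortest route: 630 → 621 → 640 → 629 = 11 s.

11 s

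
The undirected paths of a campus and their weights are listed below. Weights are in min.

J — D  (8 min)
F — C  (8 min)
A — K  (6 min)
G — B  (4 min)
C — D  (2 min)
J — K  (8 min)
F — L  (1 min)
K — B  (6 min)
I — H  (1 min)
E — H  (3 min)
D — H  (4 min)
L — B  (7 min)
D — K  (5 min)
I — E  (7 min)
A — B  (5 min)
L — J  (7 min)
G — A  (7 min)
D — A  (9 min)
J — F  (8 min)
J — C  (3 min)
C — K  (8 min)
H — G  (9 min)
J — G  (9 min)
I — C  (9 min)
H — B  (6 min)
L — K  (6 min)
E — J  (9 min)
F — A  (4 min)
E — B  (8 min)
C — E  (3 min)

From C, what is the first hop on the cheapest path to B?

Compare a few routes:
C - E - B: 3+8 = 11
C - D - H - B: 2+4+6 = 12
Cheapest is C - E - B at 11 min.
So from C the first move is to E.

E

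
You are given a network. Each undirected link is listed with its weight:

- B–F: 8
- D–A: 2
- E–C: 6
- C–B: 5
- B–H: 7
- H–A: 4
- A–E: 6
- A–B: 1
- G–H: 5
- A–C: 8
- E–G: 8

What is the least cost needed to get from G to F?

18

Enumerating some paths:
G–H–B–F: 5+7+8 = 20
G–H–A–B–F: 5+4+1+8 = 18
The minimum is 18 via G–H–A–B–F.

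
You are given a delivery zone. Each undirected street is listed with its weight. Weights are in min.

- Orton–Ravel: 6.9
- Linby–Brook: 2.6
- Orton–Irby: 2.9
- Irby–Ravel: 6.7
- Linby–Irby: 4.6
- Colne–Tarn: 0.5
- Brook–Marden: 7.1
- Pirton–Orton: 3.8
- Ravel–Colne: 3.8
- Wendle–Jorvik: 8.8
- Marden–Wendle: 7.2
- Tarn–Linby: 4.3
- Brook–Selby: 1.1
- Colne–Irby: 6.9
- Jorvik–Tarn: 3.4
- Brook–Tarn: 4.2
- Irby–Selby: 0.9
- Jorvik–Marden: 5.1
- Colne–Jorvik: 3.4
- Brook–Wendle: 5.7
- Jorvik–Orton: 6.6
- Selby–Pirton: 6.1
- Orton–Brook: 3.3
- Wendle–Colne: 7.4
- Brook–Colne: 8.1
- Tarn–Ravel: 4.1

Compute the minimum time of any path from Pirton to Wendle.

12.8 min

Shortest distances from Pirton:
Pirton: 0
Orton: 3.8  (via Pirton)
Selby: 6.1  (via Pirton)
Irby: 6.7  (via Orton)
Brook: 7.1  (via Orton)
Linby: 9.7  (via Brook)
Jorvik: 10.4  (via Orton)
Ravel: 10.7  (via Orton)
Tarn: 11.3  (via Brook)
Colne: 11.8  (via Tarn)
Wendle: 12.8  (via Brook)
Shortest route: Pirton–Orton–Brook–Wendle = 12.8 min.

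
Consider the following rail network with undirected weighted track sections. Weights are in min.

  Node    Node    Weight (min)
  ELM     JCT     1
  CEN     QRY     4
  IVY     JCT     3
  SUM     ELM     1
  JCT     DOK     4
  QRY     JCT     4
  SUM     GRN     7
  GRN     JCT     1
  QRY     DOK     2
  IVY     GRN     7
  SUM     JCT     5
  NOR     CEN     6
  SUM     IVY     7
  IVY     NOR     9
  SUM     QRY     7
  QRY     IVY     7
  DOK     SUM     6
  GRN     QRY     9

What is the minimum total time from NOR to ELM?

Compare a few routes:
NOR - IVY - JCT - ELM: 9+3+1 = 13
NOR - CEN - QRY - JCT - ELM: 6+4+4+1 = 15
NOR - CEN - QRY - DOK - JCT - ELM: 6+4+2+4+1 = 17
NOR - IVY - SUM - ELM: 9+7+1 = 17
The minimum is 13 min via NOR - IVY - JCT - ELM.

13 min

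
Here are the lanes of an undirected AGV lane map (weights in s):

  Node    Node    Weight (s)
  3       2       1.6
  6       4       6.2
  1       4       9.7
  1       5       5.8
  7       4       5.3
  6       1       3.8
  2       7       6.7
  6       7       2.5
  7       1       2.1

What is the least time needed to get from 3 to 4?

13.6 s

Candidate routes:
3 - 2 - 7 - 4: 1.6+6.7+5.3 = 13.6
3 - 2 - 7 - 6 - 4: 1.6+6.7+2.5+6.2 = 17
3 - 2 - 7 - 1 - 6 - 4: 1.6+6.7+2.1+3.8+6.2 = 20.4
3 - 2 - 7 - 1 - 4: 1.6+6.7+2.1+9.7 = 20.1
Cheapest is 3 - 2 - 7 - 4 at 13.6 s.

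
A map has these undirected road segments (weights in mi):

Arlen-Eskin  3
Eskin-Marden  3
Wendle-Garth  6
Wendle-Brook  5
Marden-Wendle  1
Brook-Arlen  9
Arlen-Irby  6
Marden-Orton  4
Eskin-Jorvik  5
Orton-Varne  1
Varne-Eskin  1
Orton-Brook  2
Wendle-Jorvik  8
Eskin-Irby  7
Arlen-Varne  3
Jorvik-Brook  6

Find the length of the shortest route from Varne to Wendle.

Enumerating some paths:
Varne–Orton–Brook–Wendle: 1+2+5 = 8
Varne–Arlen–Eskin–Marden–Wendle: 3+3+3+1 = 10
Varne–Orton–Marden–Wendle: 1+4+1 = 6
Varne–Eskin–Marden–Wendle: 1+3+1 = 5
Cheapest is Varne–Eskin–Marden–Wendle at 5 mi.

5 mi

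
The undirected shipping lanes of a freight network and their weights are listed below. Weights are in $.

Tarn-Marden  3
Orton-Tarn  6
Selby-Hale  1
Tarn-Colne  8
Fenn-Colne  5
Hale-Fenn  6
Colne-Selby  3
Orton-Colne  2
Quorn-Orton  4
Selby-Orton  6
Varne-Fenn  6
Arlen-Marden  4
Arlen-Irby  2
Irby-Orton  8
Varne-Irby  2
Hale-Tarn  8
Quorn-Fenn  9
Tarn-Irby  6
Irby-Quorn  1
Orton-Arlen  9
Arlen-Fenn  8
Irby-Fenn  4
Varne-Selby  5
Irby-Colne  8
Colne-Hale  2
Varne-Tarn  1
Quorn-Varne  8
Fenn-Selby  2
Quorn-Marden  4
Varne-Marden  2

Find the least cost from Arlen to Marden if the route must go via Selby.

Shortest Arlen→Selby: Arlen–Irby–Fenn–Selby = 8
Shortest Selby→Marden: Selby–Varne–Marden = 7
Total via Selby: 8 + 7 = $15.

$15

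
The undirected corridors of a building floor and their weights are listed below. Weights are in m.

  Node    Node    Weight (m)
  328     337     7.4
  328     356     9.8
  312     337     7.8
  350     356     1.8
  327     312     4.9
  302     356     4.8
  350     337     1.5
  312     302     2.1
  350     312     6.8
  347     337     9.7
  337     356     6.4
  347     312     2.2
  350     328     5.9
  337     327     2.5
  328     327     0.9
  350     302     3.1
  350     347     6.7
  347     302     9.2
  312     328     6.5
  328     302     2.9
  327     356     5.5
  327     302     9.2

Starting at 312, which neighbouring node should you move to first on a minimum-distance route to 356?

302

Candidate routes:
312 → 302 → 356: 2.1+4.8 = 6.9
312 → 302 → 350 → 356: 2.1+3.1+1.8 = 7
312 → 350 → 356: 6.8+1.8 = 8.6
Cheapest is 312 → 302 → 356 at 6.9 m.
So from 312 the first move is to 302.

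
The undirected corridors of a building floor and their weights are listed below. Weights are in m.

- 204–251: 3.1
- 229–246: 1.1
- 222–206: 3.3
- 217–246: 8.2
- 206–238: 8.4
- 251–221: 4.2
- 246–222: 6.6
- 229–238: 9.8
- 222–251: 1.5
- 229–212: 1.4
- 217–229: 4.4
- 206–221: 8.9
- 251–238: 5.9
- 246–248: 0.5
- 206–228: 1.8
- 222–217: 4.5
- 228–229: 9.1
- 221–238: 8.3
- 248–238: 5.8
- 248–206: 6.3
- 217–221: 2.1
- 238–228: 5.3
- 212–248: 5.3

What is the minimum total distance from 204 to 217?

9.1 m

Enumerating some paths:
204 → 251 → 222 → 217: 3.1+1.5+4.5 = 9.1
204 → 251 → 222 → 206 → 221 → 217: 3.1+1.5+3.3+8.9+2.1 = 18.9
204 → 251 → 221 → 217: 3.1+4.2+2.1 = 9.4
204 → 251 → 222 → 246 → 229 → 217: 3.1+1.5+6.6+1.1+4.4 = 16.7
The minimum is 9.1 m via 204 → 251 → 222 → 217.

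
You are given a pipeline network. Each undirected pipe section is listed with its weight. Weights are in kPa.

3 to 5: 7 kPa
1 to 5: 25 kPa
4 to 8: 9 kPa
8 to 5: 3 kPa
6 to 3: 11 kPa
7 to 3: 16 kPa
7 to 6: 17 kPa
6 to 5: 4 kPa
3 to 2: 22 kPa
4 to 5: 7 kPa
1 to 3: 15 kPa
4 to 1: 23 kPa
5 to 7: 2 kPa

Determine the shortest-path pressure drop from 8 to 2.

Shortest distances from 8:
8: 0
5: 3  (via 8)
7: 5  (via 5)
6: 7  (via 5)
4: 9  (via 8)
3: 10  (via 5)
1: 25  (via 3)
2: 32  (via 3)
Shortest route: 8 → 5 → 3 → 2 = 32 kPa.

32 kPa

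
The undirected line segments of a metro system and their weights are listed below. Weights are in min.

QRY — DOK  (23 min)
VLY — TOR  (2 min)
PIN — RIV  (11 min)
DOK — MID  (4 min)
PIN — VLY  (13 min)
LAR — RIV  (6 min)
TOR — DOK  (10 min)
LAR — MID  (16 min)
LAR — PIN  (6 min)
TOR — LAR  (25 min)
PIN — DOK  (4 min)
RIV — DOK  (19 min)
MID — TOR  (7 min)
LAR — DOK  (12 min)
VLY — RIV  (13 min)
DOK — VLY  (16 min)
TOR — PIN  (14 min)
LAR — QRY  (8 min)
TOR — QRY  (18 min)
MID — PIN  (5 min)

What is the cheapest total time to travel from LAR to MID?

11 min

Shortest distances from LAR:
LAR: 0
RIV: 6  (via LAR)
PIN: 6  (via LAR)
QRY: 8  (via LAR)
DOK: 10  (via PIN)
MID: 11  (via PIN)
Shortest route: LAR–PIN–MID = 11 min.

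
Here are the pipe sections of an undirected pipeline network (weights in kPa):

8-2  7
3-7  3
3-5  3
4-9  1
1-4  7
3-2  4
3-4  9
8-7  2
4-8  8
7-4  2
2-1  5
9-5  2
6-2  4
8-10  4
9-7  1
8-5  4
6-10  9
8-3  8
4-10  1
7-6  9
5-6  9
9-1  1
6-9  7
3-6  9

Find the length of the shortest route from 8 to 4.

Settle nodes by increasing distance from 8:
8: 0
7: 2  (via 8)
9: 3  (via 7)
1: 4  (via 9)
4: 4  (via 7)
Shortest route: 8–7–4 = 4 kPa.

4 kPa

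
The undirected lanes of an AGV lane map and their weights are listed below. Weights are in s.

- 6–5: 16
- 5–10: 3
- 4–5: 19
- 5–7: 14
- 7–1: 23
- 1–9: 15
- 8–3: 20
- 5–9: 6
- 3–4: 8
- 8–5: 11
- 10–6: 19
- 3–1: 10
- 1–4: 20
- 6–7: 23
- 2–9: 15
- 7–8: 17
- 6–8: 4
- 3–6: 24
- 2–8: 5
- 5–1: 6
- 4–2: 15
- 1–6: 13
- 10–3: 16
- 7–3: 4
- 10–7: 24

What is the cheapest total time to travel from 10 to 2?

19 s

Shortest distances from 10:
10: 0
5: 3  (via 10)
1: 9  (via 5)
9: 9  (via 5)
8: 14  (via 5)
3: 16  (via 10)
7: 17  (via 5)
6: 18  (via 8)
2: 19  (via 8)
Shortest route: 10–5–8–2 = 19 s.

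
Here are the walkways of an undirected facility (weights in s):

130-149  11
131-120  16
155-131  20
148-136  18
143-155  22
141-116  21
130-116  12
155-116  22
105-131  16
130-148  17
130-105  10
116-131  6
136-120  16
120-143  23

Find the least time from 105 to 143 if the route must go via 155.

Best 105 to 155: 105–131–155 costing 36
Shortest 155→143: 155–143 = 22
Total via 155: 36 + 22 = 58 s.

58 s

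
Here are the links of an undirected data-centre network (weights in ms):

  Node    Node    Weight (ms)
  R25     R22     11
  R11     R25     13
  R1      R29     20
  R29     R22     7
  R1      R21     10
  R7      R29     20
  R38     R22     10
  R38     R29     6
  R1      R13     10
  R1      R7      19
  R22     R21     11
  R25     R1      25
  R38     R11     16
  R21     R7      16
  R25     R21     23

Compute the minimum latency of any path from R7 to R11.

42 ms

Running Dijkstra from R7:
R7: 0
R21: 16  (via R7)
R1: 19  (via R7)
R29: 20  (via R7)
R38: 26  (via R29)
R22: 27  (via R21)
R13: 29  (via R1)
R25: 38  (via R22)
R11: 42  (via R38)
Shortest route: R7 → R29 → R38 → R11 = 42 ms.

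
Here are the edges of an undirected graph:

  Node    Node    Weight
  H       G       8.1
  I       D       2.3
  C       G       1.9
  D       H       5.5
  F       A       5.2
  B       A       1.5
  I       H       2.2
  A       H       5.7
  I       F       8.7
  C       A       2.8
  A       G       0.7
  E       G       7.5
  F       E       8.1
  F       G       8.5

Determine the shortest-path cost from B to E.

9.7

Shortest distances from B:
B: 0
A: 1.5  (via B)
G: 2.2  (via A)
C: 4.1  (via G)
F: 6.7  (via A)
H: 7.2  (via A)
I: 9.4  (via H)
E: 9.7  (via G)
Shortest route: B → A → G → E = 9.7.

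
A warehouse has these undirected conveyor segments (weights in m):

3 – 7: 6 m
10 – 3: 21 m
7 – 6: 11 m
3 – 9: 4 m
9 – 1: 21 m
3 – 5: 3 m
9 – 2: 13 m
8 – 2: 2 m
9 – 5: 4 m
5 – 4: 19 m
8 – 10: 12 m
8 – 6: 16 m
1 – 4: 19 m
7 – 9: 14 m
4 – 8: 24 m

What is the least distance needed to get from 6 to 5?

20 m

Candidate routes:
6 → 7 → 3 → 5: 11+6+3 = 20
6 → 7 → 3 → 9 → 5: 11+6+4+4 = 25
6 → 7 → 9 → 5: 11+14+4 = 29
Cheapest is 6 → 7 → 3 → 5 at 20 m.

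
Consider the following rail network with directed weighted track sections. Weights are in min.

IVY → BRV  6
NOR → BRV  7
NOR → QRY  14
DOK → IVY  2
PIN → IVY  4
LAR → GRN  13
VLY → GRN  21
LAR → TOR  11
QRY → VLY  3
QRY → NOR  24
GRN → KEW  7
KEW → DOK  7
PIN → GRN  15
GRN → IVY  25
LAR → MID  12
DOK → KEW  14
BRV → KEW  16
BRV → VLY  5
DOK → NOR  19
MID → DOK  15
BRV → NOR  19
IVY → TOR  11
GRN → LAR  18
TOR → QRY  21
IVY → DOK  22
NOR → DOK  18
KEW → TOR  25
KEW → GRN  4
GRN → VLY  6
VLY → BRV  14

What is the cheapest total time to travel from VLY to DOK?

35 min

Shortest distances from VLY:
VLY: 0
BRV: 14  (via VLY)
GRN: 21  (via VLY)
KEW: 28  (via GRN)
NOR: 33  (via BRV)
DOK: 35  (via KEW)
Shortest route: VLY–GRN–KEW–DOK = 35 min.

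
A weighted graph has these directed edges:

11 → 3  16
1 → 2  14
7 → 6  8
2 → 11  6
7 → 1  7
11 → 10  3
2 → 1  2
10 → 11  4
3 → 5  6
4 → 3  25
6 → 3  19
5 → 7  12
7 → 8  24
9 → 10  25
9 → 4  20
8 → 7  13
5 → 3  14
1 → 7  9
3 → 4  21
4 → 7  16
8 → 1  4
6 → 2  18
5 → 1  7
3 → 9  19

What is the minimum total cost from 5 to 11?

27

Running Dijkstra from 5:
5: 0
1: 7  (via 5)
7: 12  (via 5)
3: 14  (via 5)
6: 20  (via 7)
2: 21  (via 1)
11: 27  (via 2)
Shortest route: 5–1–2–11 = 27.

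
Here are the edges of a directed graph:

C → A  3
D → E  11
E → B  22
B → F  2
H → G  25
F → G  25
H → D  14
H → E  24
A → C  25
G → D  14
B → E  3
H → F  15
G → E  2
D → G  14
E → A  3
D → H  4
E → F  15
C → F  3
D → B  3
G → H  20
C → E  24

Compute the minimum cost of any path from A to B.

Enumerating some paths:
A → C → E → B: 25+24+22 = 71
A → C → F → G → D → B: 25+3+25+14+3 = 70
A → C → F → G → E → B: 25+3+25+2+22 = 77
Cheapest is A → C → F → G → D → B at 70.

70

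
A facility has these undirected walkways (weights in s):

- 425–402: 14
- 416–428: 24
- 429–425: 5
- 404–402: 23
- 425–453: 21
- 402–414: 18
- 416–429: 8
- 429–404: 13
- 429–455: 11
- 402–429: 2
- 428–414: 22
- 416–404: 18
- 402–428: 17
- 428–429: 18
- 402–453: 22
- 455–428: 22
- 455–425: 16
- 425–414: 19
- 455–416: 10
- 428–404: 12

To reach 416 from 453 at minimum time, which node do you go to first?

Candidate routes:
453 - 425 - 402 - 429 - 416: 21+14+2+8 = 45
453 - 425 - 429 - 416: 21+5+8 = 34
453 - 402 - 429 - 455 - 416: 22+2+11+10 = 45
453 - 402 - 429 - 416: 22+2+8 = 32
Cheapest is 453 - 402 - 429 - 416 at 32 s.
So from 453 the first move is to 402.

402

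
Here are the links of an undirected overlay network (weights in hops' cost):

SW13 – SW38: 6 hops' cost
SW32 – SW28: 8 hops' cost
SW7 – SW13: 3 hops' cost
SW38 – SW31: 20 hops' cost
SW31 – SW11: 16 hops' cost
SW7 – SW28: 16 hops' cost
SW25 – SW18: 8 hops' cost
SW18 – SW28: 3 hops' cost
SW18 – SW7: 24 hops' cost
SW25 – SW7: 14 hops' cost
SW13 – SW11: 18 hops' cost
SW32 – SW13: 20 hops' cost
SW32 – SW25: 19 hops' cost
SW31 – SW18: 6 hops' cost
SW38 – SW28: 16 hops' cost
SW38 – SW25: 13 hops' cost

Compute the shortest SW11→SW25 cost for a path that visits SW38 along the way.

37 hops' cost

Best SW11 to SW38: SW11 → SW13 → SW38 costing 24
Shortest SW38→SW25: SW38 → SW25 = 13
Total via SW38: 24 + 13 = 37 hops' cost.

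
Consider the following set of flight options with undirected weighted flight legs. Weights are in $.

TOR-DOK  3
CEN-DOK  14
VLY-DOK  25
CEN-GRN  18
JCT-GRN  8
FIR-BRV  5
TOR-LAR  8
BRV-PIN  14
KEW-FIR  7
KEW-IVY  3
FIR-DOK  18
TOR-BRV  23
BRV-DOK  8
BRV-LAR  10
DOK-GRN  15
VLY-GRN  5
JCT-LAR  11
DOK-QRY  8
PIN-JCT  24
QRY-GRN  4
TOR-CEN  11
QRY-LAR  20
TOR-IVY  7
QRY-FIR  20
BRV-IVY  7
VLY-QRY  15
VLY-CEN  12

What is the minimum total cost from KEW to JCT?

$29

Running Dijkstra from KEW:
KEW: 0
IVY: 3  (via KEW)
FIR: 7  (via KEW)
TOR: 10  (via IVY)
BRV: 10  (via IVY)
DOK: 13  (via TOR)
LAR: 18  (via TOR)
CEN: 21  (via TOR)
QRY: 21  (via DOK)
PIN: 24  (via BRV)
GRN: 25  (via QRY)
JCT: 29  (via LAR)
Shortest route: KEW–IVY–TOR–LAR–JCT = $29.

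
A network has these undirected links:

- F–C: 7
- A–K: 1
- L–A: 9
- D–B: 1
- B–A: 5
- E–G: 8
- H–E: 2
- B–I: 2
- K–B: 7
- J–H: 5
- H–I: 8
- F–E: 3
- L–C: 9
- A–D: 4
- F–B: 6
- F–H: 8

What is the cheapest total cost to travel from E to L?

19

Enumerating some paths:
E - F - C - L: 3+7+9 = 19
E - F - B - D - A - L: 3+6+1+4+9 = 23
E - F - B - A - L: 3+6+5+9 = 23
The minimum is 19 via E - F - C - L.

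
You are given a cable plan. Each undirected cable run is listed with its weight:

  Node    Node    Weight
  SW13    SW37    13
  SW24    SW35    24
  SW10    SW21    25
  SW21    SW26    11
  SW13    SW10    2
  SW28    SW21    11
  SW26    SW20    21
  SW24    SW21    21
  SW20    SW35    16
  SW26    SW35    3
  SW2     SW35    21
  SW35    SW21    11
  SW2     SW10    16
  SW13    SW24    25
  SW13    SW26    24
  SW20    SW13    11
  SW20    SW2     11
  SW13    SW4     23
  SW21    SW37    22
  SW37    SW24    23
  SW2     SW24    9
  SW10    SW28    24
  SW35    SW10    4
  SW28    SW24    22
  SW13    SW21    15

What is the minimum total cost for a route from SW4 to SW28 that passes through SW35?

Best SW4 to SW35: SW4 → SW13 → SW10 → SW35 costing 29
Best SW35 to SW28: SW35 → SW21 → SW28 costing 22
Total via SW35: 29 + 22 = 51.

51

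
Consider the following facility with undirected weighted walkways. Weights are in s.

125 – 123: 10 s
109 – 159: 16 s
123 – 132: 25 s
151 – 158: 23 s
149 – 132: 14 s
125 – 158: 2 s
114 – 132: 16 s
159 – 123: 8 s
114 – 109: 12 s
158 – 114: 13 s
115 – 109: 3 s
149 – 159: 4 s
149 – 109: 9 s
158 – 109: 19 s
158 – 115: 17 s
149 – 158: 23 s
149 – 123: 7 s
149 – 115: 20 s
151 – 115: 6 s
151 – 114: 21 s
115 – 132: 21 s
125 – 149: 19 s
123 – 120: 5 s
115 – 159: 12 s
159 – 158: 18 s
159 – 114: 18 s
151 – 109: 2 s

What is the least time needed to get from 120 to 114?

Settle nodes by increasing distance from 120:
120: 0
123: 5  (via 120)
149: 12  (via 123)
159: 13  (via 123)
125: 15  (via 123)
158: 17  (via 125)
109: 21  (via 149)
151: 23  (via 109)
115: 24  (via 109)
132: 26  (via 149)
114: 30  (via 158)
Shortest route: 120–123–125–158–114 = 30 s.

30 s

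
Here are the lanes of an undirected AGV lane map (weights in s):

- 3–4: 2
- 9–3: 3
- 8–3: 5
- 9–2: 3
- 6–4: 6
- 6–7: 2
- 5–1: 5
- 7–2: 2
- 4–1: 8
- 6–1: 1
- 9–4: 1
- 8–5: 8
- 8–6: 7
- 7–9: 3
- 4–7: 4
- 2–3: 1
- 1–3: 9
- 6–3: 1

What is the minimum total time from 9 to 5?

10 s

Candidate routes:
9 → 2 → 3 → 6 → 1 → 5: 3+1+1+1+5 = 11
9 → 7 → 6 → 1 → 5: 3+2+1+5 = 11
9 → 2 → 7 → 6 → 1 → 5: 3+2+2+1+5 = 13
9 → 3 → 6 → 1 → 5: 3+1+1+5 = 10
Cheapest is 9 → 3 → 6 → 1 → 5 at 10 s.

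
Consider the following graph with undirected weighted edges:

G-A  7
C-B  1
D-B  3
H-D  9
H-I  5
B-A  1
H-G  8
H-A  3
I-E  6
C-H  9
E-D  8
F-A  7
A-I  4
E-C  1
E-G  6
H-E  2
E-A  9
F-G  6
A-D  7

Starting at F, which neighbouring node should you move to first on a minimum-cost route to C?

Enumerating some paths:
F - A - H - E - C: 7+3+2+1 = 13
F - G - E - C: 6+6+1 = 13
F - G - A - B - C: 6+7+1+1 = 15
F - A - B - C: 7+1+1 = 9
Cheapest is F - A - B - C at 9.
So from F the first move is to A.

A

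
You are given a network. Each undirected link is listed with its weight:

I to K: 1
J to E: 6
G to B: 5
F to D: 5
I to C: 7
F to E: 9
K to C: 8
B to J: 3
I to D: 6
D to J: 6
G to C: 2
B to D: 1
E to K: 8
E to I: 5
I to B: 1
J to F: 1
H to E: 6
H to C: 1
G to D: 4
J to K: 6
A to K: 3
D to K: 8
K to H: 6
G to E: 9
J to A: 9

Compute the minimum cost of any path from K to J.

5

Enumerating some paths:
K → I → B → D → F → J: 1+1+1+5+1 = 9
K → I → B → J: 1+1+3 = 5
K → I → B → D → J: 1+1+1+6 = 9
K → J: 6 = 6
Cheapest is K → I → B → J at 5.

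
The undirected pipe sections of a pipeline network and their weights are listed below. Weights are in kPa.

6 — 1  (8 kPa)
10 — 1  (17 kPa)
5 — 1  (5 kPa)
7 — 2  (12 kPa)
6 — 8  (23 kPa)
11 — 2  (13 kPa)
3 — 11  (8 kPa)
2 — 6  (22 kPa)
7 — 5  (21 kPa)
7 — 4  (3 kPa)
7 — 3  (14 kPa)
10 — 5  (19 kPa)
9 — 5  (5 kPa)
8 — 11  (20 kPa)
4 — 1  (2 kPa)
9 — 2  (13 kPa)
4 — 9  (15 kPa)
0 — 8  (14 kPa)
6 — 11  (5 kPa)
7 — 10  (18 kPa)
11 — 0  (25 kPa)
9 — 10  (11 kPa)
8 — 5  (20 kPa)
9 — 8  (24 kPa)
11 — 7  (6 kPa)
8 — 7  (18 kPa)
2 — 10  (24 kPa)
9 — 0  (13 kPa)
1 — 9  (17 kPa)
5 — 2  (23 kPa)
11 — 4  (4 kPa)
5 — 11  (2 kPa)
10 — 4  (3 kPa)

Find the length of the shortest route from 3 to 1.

Candidate routes:
3 → 11 → 5 → 1: 8+2+5 = 15
3 → 7 → 4 → 1: 14+3+2 = 19
3 → 11 → 4 → 1: 8+4+2 = 14
Cheapest is 3 → 11 → 4 → 1 at 14 kPa.

14 kPa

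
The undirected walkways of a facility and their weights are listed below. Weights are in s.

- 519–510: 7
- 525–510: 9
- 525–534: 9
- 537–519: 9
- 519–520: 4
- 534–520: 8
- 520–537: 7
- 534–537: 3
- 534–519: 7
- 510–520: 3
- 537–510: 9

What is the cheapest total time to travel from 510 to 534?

Compare a few routes:
510 - 520 - 534: 3+8 = 11
510 - 537 - 534: 9+3 = 12
The minimum is 11 s via 510 - 520 - 534.

11 s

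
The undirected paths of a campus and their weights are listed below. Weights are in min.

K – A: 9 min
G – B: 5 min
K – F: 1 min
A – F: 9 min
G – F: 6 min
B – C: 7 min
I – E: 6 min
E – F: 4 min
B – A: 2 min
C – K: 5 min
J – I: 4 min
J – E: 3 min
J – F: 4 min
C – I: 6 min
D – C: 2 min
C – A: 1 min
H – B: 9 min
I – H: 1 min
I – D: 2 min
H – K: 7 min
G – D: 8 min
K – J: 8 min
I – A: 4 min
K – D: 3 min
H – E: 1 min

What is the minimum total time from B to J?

10 min

Settle nodes by increasing distance from B:
B: 0
A: 2  (via B)
C: 3  (via A)
D: 5  (via C)
G: 5  (via B)
I: 6  (via A)
H: 7  (via I)
E: 8  (via H)
K: 8  (via C)
F: 9  (via K)
J: 10  (via I)
Shortest route: B → A → I → J = 10 min.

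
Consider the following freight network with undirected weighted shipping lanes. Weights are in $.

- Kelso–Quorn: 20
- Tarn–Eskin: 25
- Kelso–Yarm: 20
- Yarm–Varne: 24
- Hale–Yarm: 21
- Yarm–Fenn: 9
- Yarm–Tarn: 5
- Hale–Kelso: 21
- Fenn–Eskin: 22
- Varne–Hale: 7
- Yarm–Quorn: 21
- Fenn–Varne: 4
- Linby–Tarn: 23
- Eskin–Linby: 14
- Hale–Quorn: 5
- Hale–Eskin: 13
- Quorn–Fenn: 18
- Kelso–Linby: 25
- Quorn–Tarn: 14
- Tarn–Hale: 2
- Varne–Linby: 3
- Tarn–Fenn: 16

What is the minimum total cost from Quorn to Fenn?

$16

Shortest distances from Quorn:
Quorn: 0
Hale: 5  (via Quorn)
Tarn: 7  (via Hale)
Yarm: 12  (via Tarn)
Varne: 12  (via Hale)
Linby: 15  (via Varne)
Fenn: 16  (via Varne)
Shortest route: Quorn → Hale → Varne → Fenn = $16.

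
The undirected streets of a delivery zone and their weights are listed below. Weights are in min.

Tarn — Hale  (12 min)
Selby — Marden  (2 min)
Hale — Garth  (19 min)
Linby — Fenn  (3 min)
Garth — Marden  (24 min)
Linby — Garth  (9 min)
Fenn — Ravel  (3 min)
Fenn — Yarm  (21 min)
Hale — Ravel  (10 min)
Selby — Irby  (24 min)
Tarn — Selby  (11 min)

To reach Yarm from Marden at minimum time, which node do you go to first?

Garth

Enumerating some paths:
Marden → Garth → Linby → Fenn → Yarm: 24+9+3+21 = 57
Marden → Selby → Tarn → Hale → Ravel → Fenn → Yarm: 2+11+12+10+3+21 = 59
Cheapest is Marden → Garth → Linby → Fenn → Yarm at 57 min.
So from Marden the first move is to Garth.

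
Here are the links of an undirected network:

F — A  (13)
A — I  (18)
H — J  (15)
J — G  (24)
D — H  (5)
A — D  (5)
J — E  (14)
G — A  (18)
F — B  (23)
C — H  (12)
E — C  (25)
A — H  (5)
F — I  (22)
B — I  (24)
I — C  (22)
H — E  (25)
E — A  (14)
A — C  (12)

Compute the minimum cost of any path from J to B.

56

Running Dijkstra from J:
J: 0
E: 14  (via J)
H: 15  (via J)
A: 20  (via H)
D: 20  (via H)
G: 24  (via J)
C: 27  (via H)
F: 33  (via A)
I: 38  (via A)
B: 56  (via F)
Shortest route: J → H → A → F → B = 56.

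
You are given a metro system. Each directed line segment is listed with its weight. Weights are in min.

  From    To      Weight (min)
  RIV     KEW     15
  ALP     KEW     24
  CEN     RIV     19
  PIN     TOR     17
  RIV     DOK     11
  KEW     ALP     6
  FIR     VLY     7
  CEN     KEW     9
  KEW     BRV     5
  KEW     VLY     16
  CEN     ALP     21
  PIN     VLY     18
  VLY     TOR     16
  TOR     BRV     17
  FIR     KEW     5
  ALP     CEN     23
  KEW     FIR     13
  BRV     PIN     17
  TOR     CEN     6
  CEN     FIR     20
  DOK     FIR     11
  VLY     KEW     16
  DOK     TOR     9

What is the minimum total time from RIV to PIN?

37 min

Enumerating some paths:
RIV - KEW - BRV - PIN: 15+5+17 = 37
RIV - DOK - FIR - KEW - BRV - PIN: 11+11+5+5+17 = 49
The minimum is 37 min via RIV - KEW - BRV - PIN.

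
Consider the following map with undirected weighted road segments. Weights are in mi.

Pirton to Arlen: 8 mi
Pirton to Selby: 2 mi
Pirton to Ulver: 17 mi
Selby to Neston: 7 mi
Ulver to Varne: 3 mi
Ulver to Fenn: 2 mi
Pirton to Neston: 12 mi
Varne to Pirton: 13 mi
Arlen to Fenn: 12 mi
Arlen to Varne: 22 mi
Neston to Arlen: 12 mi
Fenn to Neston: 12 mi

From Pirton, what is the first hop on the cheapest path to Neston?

Enumerating some paths:
Pirton - Arlen - Neston: 8+12 = 20
Pirton - Selby - Neston: 2+7 = 9
Pirton - Neston: 12 = 12
The minimum is 9 mi via Pirton - Selby - Neston.
So from Pirton the first move is to Selby.

Selby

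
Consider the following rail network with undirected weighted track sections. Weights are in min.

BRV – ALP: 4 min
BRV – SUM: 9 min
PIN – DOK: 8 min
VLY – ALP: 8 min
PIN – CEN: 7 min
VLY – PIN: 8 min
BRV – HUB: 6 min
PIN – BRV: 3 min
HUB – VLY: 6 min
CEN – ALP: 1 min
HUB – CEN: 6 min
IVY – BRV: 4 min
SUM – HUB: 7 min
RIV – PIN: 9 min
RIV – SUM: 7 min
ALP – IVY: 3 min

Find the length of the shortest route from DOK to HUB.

17 min

Candidate routes:
DOK–PIN–CEN–HUB: 8+7+6 = 21
DOK–PIN–VLY–HUB: 8+8+6 = 22
DOK–PIN–BRV–HUB: 8+3+6 = 17
Cheapest is DOK–PIN–BRV–HUB at 17 min.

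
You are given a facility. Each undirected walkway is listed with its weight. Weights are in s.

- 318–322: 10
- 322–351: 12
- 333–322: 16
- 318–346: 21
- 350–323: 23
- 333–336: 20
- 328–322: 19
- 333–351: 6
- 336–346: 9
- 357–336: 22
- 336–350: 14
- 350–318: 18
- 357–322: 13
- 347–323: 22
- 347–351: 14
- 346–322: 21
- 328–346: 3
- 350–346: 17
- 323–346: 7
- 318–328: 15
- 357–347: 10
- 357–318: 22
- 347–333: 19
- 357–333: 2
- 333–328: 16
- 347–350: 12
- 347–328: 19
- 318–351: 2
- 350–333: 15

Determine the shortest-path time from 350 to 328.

20 s

Candidate routes:
350 - 336 - 346 - 328: 14+9+3 = 26
350 - 346 - 328: 17+3 = 20
Cheapest is 350 - 346 - 328 at 20 s.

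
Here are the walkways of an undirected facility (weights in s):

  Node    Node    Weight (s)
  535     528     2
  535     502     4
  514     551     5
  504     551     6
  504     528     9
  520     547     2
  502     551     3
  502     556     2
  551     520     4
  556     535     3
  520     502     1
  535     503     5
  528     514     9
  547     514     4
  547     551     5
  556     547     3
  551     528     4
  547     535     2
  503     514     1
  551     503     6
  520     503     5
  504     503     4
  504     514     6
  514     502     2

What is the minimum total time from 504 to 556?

9 s

Compare a few routes:
504 - 551 - 502 - 556: 6+3+2 = 11
504 - 514 - 502 - 556: 6+2+2 = 10
504 - 503 - 514 - 502 - 556: 4+1+2+2 = 9
The minimum is 9 s via 504 - 503 - 514 - 502 - 556.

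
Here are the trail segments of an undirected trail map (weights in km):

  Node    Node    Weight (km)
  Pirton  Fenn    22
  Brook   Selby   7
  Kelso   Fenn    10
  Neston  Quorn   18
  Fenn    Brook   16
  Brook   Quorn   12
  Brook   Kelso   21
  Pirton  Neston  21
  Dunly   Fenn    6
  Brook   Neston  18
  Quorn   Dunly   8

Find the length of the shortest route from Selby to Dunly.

27 km

Running Dijkstra from Selby:
Selby: 0
Brook: 7  (via Selby)
Quorn: 19  (via Brook)
Fenn: 23  (via Brook)
Neston: 25  (via Brook)
Dunly: 27  (via Quorn)
Shortest route: Selby → Brook → Quorn → Dunly = 27 km.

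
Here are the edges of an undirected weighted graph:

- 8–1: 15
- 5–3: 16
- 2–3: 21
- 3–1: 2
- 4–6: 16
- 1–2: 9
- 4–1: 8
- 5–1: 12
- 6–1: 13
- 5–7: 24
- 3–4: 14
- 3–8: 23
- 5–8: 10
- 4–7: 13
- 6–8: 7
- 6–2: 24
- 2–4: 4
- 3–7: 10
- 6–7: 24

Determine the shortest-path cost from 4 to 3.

10

Running Dijkstra from 4:
4: 0
2: 4  (via 4)
1: 8  (via 4)
3: 10  (via 1)
Shortest route: 4–1–3 = 10.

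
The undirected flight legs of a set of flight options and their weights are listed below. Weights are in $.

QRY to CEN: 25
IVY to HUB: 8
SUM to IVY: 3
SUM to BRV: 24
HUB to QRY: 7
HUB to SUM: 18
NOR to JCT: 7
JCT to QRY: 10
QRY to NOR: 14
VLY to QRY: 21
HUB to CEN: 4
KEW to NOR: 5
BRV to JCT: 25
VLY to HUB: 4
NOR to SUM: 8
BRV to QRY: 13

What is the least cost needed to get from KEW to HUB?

$24

Enumerating some paths:
KEW–NOR–SUM–IVY–HUB: 5+8+3+8 = 24
KEW–NOR–QRY–HUB: 5+14+7 = 26
KEW–NOR–JCT–QRY–HUB: 5+7+10+7 = 29
The minimum is $24 via KEW–NOR–SUM–IVY–HUB.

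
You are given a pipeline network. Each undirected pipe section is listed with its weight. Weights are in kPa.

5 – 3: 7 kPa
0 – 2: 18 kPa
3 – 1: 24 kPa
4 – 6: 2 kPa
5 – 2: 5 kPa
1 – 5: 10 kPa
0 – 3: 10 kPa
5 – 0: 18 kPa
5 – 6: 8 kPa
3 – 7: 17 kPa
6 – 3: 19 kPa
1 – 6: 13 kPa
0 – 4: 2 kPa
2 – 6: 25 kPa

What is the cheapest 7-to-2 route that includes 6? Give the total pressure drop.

44 kPa

Best 7 to 6: 7–3–0–4–6 costing 31
Best 6 to 2: 6–5–2 costing 13
Total via 6: 31 + 13 = 44 kPa.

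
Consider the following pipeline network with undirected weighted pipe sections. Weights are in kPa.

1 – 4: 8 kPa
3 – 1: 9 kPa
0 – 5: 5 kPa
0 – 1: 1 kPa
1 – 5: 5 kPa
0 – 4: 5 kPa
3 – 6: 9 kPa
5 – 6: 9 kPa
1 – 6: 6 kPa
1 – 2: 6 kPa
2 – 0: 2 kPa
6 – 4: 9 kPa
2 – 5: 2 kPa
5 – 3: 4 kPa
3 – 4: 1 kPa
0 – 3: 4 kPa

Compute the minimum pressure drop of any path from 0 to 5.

Running Dijkstra from 0:
0: 0
1: 1  (via 0)
2: 2  (via 0)
3: 4  (via 0)
5: 4  (via 2)
Shortest route: 0–2–5 = 4 kPa.

4 kPa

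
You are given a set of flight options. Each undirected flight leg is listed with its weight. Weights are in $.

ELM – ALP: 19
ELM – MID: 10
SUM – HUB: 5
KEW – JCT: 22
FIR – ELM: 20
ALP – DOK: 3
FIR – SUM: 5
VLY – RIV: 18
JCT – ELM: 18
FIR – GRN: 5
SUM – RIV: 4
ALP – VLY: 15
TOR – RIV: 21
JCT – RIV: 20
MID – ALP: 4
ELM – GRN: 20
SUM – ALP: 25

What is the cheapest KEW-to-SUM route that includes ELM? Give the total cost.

$65

Best KEW to ELM: KEW–JCT–ELM costing 40
Shortest ELM→SUM: ELM–FIR–SUM = 25
Total via ELM: 40 + 25 = $65.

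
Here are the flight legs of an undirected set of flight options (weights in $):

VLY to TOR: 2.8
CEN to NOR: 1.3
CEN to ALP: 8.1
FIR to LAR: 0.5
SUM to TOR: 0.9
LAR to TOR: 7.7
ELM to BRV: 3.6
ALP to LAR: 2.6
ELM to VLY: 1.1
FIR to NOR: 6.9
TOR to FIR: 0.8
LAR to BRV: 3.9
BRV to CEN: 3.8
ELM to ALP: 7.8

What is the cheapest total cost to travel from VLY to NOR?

Shortest distances from VLY:
VLY: 0
ELM: 1.1  (via VLY)
TOR: 2.8  (via VLY)
FIR: 3.6  (via TOR)
SUM: 3.7  (via TOR)
LAR: 4.1  (via FIR)
BRV: 4.7  (via ELM)
ALP: 6.7  (via LAR)
CEN: 8.5  (via BRV)
NOR: 9.8  (via CEN)
Shortest route: VLY → ELM → BRV → CEN → NOR = $9.8.

$9.8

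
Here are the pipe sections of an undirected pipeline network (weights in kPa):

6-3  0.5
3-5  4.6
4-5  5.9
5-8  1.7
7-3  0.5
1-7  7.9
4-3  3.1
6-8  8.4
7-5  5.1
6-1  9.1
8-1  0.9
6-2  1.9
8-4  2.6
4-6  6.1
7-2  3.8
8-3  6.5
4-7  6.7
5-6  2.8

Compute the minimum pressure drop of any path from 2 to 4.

Enumerating some paths:
2 - 7 - 3 - 4: 3.8+0.5+3.1 = 7.4
2 - 6 - 3 - 4: 1.9+0.5+3.1 = 5.5
Cheapest is 2 - 6 - 3 - 4 at 5.5 kPa.

5.5 kPa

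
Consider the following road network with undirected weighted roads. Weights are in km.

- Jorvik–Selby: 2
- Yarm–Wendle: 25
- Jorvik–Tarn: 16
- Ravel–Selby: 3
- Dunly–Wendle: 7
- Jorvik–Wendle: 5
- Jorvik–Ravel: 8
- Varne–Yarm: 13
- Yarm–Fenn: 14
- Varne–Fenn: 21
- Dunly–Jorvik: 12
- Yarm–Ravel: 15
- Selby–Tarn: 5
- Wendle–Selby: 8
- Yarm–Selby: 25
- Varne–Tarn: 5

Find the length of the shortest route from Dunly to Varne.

Settle nodes by increasing distance from Dunly:
Dunly: 0
Wendle: 7  (via Dunly)
Jorvik: 12  (via Dunly)
Selby: 14  (via Jorvik)
Ravel: 17  (via Selby)
Tarn: 19  (via Selby)
Varne: 24  (via Tarn)
Shortest route: Dunly–Jorvik–Selby–Tarn–Varne = 24 km.

24 km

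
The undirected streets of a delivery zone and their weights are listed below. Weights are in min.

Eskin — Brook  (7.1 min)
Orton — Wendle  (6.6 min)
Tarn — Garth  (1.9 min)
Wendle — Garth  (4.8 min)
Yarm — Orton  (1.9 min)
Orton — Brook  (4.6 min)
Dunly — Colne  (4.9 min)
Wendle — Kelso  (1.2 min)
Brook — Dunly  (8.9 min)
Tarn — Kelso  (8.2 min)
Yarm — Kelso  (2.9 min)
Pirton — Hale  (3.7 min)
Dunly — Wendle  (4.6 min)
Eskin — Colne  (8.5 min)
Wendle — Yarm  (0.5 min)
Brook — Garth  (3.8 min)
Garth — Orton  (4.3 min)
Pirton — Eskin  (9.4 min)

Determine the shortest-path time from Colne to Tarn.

16.2 min

Compare a few routes:
Colne–Dunly–Wendle–Garth–Tarn: 4.9+4.6+4.8+1.9 = 16.2
Colne–Dunly–Wendle–Yarm–Orton–Garth–Tarn: 4.9+4.6+0.5+1.9+4.3+1.9 = 18.1
Cheapest is Colne–Dunly–Wendle–Garth–Tarn at 16.2 min.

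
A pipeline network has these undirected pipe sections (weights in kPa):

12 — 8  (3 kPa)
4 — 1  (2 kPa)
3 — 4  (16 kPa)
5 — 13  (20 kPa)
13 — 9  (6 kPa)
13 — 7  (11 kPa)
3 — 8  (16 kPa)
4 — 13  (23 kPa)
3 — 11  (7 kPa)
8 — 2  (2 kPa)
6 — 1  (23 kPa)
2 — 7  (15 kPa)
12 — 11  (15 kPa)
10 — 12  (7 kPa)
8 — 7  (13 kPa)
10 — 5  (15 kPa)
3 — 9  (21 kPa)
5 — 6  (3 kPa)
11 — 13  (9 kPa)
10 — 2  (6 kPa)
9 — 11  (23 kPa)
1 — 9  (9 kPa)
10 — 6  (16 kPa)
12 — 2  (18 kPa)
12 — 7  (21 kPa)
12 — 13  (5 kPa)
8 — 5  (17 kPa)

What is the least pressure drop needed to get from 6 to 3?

36 kPa

Candidate routes:
6–5–13–11–3: 3+20+9+7 = 39
6–1–4–3: 23+2+16 = 41
6–10–2–8–3: 16+6+2+16 = 40
6–5–8–3: 3+17+16 = 36
The minimum is 36 kPa via 6–5–8–3.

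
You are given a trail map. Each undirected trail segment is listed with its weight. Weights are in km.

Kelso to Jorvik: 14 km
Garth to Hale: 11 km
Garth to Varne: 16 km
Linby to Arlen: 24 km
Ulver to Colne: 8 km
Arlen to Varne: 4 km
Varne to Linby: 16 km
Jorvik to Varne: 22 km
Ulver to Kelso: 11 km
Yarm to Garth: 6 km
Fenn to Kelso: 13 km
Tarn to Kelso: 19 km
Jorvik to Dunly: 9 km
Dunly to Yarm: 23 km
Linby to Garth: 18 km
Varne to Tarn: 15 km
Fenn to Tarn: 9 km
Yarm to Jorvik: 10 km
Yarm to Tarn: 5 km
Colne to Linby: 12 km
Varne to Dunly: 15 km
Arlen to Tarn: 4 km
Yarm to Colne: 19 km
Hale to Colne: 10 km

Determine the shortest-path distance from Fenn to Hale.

Candidate routes:
Fenn–Tarn–Yarm–Garth–Hale: 9+5+6+11 = 31
Fenn–Kelso–Ulver–Colne–Hale: 13+11+8+10 = 42
The minimum is 31 km via Fenn–Tarn–Yarm–Garth–Hale.

31 km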